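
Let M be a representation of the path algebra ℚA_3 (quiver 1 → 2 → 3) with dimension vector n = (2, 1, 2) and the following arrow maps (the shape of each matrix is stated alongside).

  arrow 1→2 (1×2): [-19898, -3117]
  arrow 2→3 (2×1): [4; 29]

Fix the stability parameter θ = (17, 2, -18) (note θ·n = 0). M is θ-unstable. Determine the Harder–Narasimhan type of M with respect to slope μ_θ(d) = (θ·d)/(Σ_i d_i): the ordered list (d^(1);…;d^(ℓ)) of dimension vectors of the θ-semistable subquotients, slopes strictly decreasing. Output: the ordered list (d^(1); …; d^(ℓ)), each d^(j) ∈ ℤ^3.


Via rank(M_{q-1}∘⋯∘M_p): M ≅ I[1,1], I[1,3], I[3,3].
μ_θ-semistable layers: μ^(1)=17; μ^(2)=1/3; μ^(3)=-18

((1, 0, 0); (1, 1, 1); (0, 0, 1))


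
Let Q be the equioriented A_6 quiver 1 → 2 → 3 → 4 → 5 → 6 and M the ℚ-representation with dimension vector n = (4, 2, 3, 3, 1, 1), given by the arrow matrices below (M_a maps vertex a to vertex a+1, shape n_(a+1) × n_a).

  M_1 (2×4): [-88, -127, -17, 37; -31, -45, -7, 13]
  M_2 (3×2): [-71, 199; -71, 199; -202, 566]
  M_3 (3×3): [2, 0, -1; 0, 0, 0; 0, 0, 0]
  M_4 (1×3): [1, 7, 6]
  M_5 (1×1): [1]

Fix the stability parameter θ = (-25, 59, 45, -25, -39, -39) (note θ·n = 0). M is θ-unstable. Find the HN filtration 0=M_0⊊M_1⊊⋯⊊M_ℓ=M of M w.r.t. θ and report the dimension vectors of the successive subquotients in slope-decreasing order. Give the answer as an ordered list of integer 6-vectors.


Interval decomposition of M: I[1,1]^2, I[1,3], I[1,6], I[3,3], I[4,4]^2.
HN type (ℓ=4): μ^(1)=52; μ^(2)=45; μ^(3)=1/5; μ^(4)=-25

((0, 1, 1, 0, 0, 0); (0, 0, 1, 0, 0, 0); (0, 1, 1, 1, 1, 1); (4, 0, 0, 2, 0, 0))


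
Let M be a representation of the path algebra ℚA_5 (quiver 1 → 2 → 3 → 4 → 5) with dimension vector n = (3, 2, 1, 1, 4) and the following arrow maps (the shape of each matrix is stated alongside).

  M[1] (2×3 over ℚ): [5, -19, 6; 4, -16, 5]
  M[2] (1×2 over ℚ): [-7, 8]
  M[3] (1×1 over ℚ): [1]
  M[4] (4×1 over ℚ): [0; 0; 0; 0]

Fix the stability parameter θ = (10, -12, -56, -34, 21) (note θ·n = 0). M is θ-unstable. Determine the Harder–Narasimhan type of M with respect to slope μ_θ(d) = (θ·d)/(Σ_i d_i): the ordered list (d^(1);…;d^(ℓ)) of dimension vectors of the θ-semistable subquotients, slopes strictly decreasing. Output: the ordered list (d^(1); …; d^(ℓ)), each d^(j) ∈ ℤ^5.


Via rank(M_{q-1}∘⋯∘M_p): M ≅ I[1,1], I[1,2], I[1,4], I[5,5]^4.
μ_θ-semistable layers: μ^(1)=21; μ^(2)=10; μ^(3)=-1; μ^(4)=-23

((0, 0, 0, 0, 4); (1, 0, 0, 0, 0); (1, 1, 0, 0, 0); (1, 1, 1, 1, 0))


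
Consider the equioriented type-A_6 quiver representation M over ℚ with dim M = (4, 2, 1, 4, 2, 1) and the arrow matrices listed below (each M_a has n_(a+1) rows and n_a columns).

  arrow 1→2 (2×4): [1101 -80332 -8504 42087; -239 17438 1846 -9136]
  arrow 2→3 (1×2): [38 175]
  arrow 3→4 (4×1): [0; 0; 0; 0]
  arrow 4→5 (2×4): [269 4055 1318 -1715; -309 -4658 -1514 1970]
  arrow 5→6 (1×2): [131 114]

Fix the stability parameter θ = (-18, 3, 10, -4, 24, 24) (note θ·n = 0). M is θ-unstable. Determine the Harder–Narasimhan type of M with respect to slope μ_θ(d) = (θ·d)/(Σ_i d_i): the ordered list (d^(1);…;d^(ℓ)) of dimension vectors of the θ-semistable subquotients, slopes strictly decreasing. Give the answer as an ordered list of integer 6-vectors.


Interval decomposition of M: I[1,1]^2, I[1,2], I[1,3], I[4,4]^2, I[4,5], I[4,6].
HN type (ℓ=5): μ^(1)=24; μ^(2)=10; μ^(3)=3; μ^(4)=-4; μ^(5)=-18

((0, 0, 0, 0, 2, 1); (0, 0, 1, 0, 0, 0); (0, 2, 0, 0, 0, 0); (0, 0, 0, 4, 0, 0); (4, 0, 0, 0, 0, 0))


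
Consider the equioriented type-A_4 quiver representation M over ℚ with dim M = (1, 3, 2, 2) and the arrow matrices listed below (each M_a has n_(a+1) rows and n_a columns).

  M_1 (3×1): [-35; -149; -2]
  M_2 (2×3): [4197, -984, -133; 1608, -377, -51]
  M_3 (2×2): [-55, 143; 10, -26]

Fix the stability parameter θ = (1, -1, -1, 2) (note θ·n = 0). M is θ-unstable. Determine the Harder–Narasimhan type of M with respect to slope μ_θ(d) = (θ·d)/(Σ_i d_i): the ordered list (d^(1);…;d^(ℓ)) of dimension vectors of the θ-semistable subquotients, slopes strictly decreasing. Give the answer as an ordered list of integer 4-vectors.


Interval decomposition of M: I[1,3], I[2,2], I[2,4], I[4,4].
HN type (ℓ=3): μ^(1)=2; μ^(2)=-1/3; μ^(3)=-1

((0, 0, 0, 2); (1, 1, 1, 0); (0, 2, 1, 0))


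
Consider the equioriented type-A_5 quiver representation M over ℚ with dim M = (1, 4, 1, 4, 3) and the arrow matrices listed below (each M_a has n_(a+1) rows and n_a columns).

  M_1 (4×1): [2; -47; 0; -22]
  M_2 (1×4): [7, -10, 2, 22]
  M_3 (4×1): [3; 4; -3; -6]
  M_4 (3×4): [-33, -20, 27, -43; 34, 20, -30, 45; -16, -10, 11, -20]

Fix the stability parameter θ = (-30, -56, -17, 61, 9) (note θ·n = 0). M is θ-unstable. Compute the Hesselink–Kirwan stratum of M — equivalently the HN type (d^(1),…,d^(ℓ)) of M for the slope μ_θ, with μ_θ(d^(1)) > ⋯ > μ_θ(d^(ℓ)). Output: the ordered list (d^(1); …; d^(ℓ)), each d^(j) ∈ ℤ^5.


Via rank(M_{q-1}∘⋯∘M_p): M ≅ I[1,2], I[2,2]^2, I[2,5], I[4,4], I[4,5]^2.
μ_θ-semistable layers: μ^(1)=61; μ^(2)=35; μ^(3)=-17; μ^(4)=-43; μ^(5)=-56

((0, 0, 0, 1, 0); (0, 0, 0, 3, 3); (0, 0, 1, 0, 0); (1, 1, 0, 0, 0); (0, 3, 0, 0, 0))


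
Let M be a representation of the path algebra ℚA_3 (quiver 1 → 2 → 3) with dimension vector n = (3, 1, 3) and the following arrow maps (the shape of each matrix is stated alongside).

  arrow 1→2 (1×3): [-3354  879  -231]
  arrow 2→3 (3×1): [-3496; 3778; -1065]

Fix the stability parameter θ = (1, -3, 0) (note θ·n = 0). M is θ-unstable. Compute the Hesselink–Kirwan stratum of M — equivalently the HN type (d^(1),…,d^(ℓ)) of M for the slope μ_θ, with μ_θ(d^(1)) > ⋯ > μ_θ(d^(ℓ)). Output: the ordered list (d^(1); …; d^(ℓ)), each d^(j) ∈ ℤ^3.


Barcode: M ≅ I[1,1]^2, I[1,3], I[3,3]^2. HN layers by μ_θ (3 steps, strictly decreasing):
  μ^(1)=1; μ^(2)=0; μ^(3)=-1

((2, 0, 0); (0, 0, 3); (1, 1, 0))


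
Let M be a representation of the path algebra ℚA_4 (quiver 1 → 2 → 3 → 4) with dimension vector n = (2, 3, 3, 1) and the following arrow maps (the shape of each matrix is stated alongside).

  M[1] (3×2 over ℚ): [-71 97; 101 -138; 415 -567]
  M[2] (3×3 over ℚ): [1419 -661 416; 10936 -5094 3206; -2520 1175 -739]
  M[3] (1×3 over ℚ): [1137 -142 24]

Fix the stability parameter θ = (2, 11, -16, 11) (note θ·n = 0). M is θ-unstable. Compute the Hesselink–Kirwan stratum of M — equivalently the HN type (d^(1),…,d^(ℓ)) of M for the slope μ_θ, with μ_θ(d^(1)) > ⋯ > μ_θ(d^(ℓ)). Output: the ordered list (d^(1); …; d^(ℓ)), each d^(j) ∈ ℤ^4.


Via rank(M_{q-1}∘⋯∘M_p): M ≅ I[1,2], I[1,4], I[2,3], I[3,3].
μ_θ-semistable layers: μ^(1)=11; μ^(2)=2; μ^(3)=-1; μ^(4)=-5/2; μ^(5)=-16

((0, 1, 0, 1); (1, 0, 0, 0); (1, 1, 1, 0); (0, 1, 1, 0); (0, 0, 1, 0))


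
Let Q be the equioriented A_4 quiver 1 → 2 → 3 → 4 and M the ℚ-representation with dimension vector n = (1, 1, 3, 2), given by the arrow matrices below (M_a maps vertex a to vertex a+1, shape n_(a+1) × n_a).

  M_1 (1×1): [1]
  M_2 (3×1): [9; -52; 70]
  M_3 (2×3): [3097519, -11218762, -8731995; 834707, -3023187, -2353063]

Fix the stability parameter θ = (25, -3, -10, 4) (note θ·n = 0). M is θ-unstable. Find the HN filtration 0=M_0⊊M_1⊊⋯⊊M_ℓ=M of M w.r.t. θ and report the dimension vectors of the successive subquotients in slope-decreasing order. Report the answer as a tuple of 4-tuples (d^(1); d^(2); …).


Barcode: M ≅ I[1,4], I[3,3], I[3,4]. HN layers by μ_θ (2 steps, strictly decreasing):
  μ^(1)=4; μ^(2)=-10

((1, 1, 1, 2); (0, 0, 2, 0))


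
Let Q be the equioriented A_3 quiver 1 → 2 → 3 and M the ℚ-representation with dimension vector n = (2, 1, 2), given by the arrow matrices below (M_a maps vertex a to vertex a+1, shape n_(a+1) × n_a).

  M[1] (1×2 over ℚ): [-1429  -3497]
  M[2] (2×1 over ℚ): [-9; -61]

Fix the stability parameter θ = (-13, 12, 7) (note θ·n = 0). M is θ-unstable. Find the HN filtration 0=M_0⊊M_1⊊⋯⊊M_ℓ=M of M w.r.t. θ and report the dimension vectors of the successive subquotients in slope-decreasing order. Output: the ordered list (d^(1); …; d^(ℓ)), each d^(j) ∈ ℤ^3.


Via rank(M_{q-1}∘⋯∘M_p): M ≅ I[1,1], I[1,3], I[3,3].
μ_θ-semistable layers: μ^(1)=19/2; μ^(2)=7; μ^(3)=-13

((0, 1, 1); (0, 0, 1); (2, 0, 0))


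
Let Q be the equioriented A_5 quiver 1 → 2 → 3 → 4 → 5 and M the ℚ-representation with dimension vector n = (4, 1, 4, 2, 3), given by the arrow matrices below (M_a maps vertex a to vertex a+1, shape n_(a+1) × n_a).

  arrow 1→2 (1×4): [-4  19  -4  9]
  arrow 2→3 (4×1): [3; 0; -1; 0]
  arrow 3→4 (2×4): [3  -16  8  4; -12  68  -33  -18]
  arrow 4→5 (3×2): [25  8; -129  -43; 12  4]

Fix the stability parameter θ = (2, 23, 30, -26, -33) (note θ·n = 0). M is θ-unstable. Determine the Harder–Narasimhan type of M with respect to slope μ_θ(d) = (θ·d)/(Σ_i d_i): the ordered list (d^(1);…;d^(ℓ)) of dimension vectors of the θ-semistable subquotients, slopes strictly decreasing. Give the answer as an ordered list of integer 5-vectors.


Interval decomposition of M: I[1,1]^3, I[1,5], I[3,3]^2, I[3,5], I[5,5].
HN type (ℓ=5): μ^(1)=30; μ^(2)=2; μ^(3)=-4/5; μ^(4)=-29/3; μ^(5)=-33

((0, 0, 2, 0, 0); (3, 0, 0, 0, 0); (1, 1, 1, 1, 1); (0, 0, 1, 1, 1); (0, 0, 0, 0, 1))


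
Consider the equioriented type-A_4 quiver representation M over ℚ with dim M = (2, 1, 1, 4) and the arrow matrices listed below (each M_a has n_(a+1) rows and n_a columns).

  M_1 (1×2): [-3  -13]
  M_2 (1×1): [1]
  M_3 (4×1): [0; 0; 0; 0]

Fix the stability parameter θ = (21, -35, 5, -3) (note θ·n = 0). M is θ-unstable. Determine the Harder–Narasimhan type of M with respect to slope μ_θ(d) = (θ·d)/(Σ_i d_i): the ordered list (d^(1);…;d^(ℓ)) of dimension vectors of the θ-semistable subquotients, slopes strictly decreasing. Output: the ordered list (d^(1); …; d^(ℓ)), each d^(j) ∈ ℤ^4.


Barcode: M ≅ I[1,1], I[1,3], I[4,4]^4. HN layers by μ_θ (4 steps, strictly decreasing):
  μ^(1)=21; μ^(2)=5; μ^(3)=-3; μ^(4)=-7

((1, 0, 0, 0); (0, 0, 1, 0); (0, 0, 0, 4); (1, 1, 0, 0))


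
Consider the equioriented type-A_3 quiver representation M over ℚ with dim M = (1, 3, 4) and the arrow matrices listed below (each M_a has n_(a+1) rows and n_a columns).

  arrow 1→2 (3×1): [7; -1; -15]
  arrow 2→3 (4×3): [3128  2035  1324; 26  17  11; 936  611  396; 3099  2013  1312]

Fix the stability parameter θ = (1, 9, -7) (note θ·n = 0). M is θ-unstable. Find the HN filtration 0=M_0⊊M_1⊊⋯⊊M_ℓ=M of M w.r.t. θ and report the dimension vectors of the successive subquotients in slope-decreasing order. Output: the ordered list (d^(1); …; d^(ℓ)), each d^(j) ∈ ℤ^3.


Barcode: M ≅ I[1,3], I[2,3]^2, I[3,3]. HN layers by μ_θ (2 steps, strictly decreasing):
  μ^(1)=1; μ^(2)=-7

((1, 3, 3); (0, 0, 1))


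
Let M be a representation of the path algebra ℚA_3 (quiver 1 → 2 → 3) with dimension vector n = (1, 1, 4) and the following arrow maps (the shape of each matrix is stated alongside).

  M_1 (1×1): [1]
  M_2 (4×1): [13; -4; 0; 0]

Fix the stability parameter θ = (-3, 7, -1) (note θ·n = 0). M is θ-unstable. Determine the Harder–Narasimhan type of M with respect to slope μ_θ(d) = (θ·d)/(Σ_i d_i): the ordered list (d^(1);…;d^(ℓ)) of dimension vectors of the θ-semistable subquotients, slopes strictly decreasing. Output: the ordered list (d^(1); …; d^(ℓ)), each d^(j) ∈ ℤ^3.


Barcode: M ≅ I[1,3], I[3,3]^3. HN layers by μ_θ (3 steps, strictly decreasing):
  μ^(1)=3; μ^(2)=-1; μ^(3)=-3

((0, 1, 1); (0, 0, 3); (1, 0, 0))


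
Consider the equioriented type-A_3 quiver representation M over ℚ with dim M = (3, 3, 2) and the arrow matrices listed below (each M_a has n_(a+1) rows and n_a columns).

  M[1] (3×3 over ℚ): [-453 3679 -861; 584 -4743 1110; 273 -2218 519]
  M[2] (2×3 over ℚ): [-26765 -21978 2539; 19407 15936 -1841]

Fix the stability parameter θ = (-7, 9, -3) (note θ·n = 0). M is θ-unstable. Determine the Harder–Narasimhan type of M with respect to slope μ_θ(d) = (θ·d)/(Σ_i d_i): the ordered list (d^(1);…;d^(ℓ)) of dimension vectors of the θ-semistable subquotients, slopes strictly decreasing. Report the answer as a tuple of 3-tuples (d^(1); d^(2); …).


Via rank(M_{q-1}∘⋯∘M_p): M ≅ I[1,1], I[1,2], I[1,3], I[2,3].
μ_θ-semistable layers: μ^(1)=9; μ^(2)=3; μ^(3)=-7

((0, 1, 0); (0, 2, 2); (3, 0, 0))


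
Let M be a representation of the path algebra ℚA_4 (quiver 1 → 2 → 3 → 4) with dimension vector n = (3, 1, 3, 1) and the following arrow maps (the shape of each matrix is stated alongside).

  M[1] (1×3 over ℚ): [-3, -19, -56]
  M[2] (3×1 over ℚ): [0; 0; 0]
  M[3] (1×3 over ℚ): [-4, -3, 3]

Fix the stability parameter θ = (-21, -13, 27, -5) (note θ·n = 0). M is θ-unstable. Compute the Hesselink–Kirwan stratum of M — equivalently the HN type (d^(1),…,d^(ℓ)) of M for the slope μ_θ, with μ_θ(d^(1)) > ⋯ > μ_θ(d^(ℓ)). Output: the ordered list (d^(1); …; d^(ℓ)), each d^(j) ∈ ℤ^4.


Via rank(M_{q-1}∘⋯∘M_p): M ≅ I[1,1]^2, I[1,2], I[3,3]^2, I[3,4].
μ_θ-semistable layers: μ^(1)=27; μ^(2)=11; μ^(3)=-13; μ^(4)=-21

((0, 0, 2, 0); (0, 0, 1, 1); (0, 1, 0, 0); (3, 0, 0, 0))


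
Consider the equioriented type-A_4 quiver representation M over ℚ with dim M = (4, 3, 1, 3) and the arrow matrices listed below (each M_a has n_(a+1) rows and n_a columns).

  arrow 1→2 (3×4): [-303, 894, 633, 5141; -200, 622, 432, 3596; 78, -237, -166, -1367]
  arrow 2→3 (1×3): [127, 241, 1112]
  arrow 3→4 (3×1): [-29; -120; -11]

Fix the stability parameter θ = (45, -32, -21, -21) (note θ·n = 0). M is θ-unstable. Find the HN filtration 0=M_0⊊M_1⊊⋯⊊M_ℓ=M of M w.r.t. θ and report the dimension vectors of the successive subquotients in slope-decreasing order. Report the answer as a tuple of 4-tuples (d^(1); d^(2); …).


Interval decomposition of M: I[1,1], I[1,2]^2, I[1,4], I[4,4]^2.
HN type (ℓ=4): μ^(1)=45; μ^(2)=13/2; μ^(3)=-29/4; μ^(4)=-21

((1, 0, 0, 0); (2, 2, 0, 0); (1, 1, 1, 1); (0, 0, 0, 2))


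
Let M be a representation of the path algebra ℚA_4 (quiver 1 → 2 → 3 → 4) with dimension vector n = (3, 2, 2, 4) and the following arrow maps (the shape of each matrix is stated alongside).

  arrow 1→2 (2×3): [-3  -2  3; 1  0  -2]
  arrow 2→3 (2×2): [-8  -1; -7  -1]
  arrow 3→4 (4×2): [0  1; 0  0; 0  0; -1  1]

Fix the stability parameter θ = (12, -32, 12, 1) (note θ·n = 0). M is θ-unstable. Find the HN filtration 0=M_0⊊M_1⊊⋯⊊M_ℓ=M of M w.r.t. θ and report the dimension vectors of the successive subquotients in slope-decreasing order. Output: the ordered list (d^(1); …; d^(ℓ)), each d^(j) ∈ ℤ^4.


Interval decomposition of M: I[1,1], I[1,4]^2, I[4,4]^2.
HN type (ℓ=4): μ^(1)=12; μ^(2)=13/2; μ^(3)=1; μ^(4)=-10

((1, 0, 0, 0); (0, 0, 2, 2); (0, 0, 0, 2); (2, 2, 0, 0))


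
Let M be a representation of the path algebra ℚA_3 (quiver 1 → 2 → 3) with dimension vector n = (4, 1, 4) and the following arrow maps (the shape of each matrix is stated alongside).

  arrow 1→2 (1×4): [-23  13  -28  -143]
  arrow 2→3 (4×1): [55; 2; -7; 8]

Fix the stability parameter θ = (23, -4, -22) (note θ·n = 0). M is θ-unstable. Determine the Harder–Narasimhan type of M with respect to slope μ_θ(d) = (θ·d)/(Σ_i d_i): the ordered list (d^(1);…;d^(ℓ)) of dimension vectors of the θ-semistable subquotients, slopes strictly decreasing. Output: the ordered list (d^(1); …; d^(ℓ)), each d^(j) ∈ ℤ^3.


Barcode: M ≅ I[1,1]^3, I[1,3], I[3,3]^3. HN layers by μ_θ (3 steps, strictly decreasing):
  μ^(1)=23; μ^(2)=-1; μ^(3)=-22

((3, 0, 0); (1, 1, 1); (0, 0, 3))


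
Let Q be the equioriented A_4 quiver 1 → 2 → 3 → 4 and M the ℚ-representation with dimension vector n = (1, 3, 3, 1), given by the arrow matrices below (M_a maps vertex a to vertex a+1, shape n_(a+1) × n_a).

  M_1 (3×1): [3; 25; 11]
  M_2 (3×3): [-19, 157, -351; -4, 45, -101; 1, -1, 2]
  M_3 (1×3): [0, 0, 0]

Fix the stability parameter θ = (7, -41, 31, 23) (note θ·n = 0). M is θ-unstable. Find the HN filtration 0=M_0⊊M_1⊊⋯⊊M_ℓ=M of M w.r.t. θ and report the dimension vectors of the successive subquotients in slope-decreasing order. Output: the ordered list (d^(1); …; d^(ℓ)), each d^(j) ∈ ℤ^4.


Barcode: M ≅ I[1,3], I[2,3]^2, I[4,4]. HN layers by μ_θ (4 steps, strictly decreasing):
  μ^(1)=31; μ^(2)=23; μ^(3)=-17; μ^(4)=-41

((0, 0, 3, 0); (0, 0, 0, 1); (1, 1, 0, 0); (0, 2, 0, 0))


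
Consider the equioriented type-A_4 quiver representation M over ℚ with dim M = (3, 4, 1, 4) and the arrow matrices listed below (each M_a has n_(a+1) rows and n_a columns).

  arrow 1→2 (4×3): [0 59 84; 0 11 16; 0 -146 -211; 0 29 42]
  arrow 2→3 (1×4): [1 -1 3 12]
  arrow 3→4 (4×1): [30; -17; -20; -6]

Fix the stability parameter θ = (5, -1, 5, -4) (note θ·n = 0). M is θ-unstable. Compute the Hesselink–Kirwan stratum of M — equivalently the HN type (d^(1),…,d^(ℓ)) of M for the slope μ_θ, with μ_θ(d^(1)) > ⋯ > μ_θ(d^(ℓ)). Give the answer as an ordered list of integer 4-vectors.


Interval decomposition of M: I[1,1], I[1,2], I[1,4], I[2,2]^2, I[4,4]^3.
HN type (ℓ=5): μ^(1)=5; μ^(2)=2; μ^(3)=5/4; μ^(4)=-1; μ^(5)=-4

((1, 0, 0, 0); (1, 1, 0, 0); (1, 1, 1, 1); (0, 2, 0, 0); (0, 0, 0, 3))


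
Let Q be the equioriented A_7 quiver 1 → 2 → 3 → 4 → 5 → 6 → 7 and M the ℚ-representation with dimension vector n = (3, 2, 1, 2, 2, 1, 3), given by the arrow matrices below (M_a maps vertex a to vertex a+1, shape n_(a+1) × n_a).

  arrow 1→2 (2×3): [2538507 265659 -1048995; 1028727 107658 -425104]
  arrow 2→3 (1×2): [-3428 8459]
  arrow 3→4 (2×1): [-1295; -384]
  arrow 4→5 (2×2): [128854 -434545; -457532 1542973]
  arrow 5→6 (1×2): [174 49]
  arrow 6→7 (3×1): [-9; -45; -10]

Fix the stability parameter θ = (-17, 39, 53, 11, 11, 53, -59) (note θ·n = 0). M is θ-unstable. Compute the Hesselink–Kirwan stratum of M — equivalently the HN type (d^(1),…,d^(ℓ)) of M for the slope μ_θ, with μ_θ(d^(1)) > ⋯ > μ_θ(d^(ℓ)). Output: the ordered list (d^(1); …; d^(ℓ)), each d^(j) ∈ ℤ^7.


Via rank(M_{q-1}∘⋯∘M_p): M ≅ I[1,1], I[1,2], I[1,7], I[4,5], I[7,7]^2.
μ_θ-semistable layers: μ^(1)=39; μ^(2)=18; μ^(3)=11; μ^(4)=-17; μ^(5)=-59

((0, 1, 0, 0, 0, 0, 0); (0, 1, 1, 1, 1, 1, 1); (0, 0, 0, 1, 1, 0, 0); (3, 0, 0, 0, 0, 0, 0); (0, 0, 0, 0, 0, 0, 2))


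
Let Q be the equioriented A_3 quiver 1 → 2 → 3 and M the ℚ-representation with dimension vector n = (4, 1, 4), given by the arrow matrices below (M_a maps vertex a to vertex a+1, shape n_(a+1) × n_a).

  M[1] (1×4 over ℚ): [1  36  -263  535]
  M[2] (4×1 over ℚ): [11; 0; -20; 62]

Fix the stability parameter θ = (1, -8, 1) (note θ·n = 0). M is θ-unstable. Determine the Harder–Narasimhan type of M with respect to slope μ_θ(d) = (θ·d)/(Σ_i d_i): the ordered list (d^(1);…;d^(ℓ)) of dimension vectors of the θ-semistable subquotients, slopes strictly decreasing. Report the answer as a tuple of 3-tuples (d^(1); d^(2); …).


Via rank(M_{q-1}∘⋯∘M_p): M ≅ I[1,1]^3, I[1,3], I[3,3]^3.
μ_θ-semistable layers: μ^(1)=1; μ^(2)=-7/2

((3, 0, 4); (1, 1, 0))


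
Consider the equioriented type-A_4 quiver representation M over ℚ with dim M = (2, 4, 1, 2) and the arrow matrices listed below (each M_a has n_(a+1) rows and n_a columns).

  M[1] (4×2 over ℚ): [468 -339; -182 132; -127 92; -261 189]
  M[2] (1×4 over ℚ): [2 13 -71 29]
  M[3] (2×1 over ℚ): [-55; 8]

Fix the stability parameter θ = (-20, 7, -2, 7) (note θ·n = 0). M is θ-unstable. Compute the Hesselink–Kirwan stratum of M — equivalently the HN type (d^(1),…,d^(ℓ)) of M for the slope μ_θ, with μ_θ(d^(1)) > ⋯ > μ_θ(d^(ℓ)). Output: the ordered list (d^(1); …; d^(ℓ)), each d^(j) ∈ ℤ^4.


Interval decomposition of M: I[1,2], I[1,4], I[2,2]^2, I[4,4].
HN type (ℓ=3): μ^(1)=7; μ^(2)=5/2; μ^(3)=-20

((0, 3, 0, 2); (0, 1, 1, 0); (2, 0, 0, 0))


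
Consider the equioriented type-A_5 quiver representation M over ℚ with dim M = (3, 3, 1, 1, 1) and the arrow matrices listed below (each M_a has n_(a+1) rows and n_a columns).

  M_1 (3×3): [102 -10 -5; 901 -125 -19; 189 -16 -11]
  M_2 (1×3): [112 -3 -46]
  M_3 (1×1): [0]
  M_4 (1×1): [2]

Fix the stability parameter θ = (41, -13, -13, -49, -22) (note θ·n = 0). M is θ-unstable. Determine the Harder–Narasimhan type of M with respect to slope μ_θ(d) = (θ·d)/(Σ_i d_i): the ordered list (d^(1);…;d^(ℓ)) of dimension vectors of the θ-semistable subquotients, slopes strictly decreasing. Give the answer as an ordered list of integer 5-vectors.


Interval decomposition of M: I[1,2]^2, I[1,3], I[4,5].
HN type (ℓ=4): μ^(1)=14; μ^(2)=5; μ^(3)=-22; μ^(4)=-49

((2, 2, 0, 0, 0); (1, 1, 1, 0, 0); (0, 0, 0, 0, 1); (0, 0, 0, 1, 0))


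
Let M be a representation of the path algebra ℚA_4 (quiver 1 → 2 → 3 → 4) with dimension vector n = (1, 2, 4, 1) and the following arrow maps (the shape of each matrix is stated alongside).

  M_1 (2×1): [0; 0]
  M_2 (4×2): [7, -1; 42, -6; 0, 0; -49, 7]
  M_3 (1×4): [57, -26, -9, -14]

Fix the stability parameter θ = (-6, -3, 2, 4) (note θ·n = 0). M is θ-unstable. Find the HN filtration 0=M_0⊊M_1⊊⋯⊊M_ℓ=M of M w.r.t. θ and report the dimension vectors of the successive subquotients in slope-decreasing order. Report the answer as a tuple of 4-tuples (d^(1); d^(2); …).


Interval decomposition of M: I[1,1], I[2,2], I[2,4], I[3,3]^3.
HN type (ℓ=4): μ^(1)=4; μ^(2)=2; μ^(3)=-3; μ^(4)=-6

((0, 0, 0, 1); (0, 0, 4, 0); (0, 2, 0, 0); (1, 0, 0, 0))


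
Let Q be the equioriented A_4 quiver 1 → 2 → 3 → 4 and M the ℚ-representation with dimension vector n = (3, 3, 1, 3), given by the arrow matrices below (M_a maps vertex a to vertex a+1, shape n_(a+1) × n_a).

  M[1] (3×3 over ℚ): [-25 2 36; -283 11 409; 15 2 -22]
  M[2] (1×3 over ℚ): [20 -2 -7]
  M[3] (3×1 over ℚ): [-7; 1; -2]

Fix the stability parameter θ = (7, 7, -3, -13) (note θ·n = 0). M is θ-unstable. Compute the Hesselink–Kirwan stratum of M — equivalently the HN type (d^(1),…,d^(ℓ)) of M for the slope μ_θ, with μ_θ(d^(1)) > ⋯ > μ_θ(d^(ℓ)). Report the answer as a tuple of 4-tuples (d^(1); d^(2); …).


Interval decomposition of M: I[1,2]^2, I[1,4], I[4,4]^2.
HN type (ℓ=3): μ^(1)=7; μ^(2)=-1/2; μ^(3)=-13

((2, 2, 0, 0); (1, 1, 1, 1); (0, 0, 0, 2))


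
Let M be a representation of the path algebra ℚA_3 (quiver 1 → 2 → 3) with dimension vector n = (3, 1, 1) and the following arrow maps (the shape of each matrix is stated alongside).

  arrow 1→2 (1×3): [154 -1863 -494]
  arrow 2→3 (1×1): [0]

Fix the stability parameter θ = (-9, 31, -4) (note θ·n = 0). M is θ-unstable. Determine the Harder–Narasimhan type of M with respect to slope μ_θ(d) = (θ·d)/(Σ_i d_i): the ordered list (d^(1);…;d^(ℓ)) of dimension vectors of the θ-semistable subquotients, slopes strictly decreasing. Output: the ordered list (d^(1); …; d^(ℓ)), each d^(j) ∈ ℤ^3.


Via rank(M_{q-1}∘⋯∘M_p): M ≅ I[1,1]^2, I[1,2], I[3,3].
μ_θ-semistable layers: μ^(1)=31; μ^(2)=-4; μ^(3)=-9

((0, 1, 0); (0, 0, 1); (3, 0, 0))


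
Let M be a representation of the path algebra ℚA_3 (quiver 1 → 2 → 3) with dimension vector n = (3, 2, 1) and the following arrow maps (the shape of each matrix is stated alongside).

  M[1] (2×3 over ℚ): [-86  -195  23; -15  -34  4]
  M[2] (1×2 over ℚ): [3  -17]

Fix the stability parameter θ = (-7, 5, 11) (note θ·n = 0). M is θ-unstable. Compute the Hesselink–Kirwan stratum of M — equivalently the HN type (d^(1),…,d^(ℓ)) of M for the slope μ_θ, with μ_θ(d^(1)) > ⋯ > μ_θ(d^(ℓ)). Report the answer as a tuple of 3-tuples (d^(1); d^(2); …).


Interval decomposition of M: I[1,1], I[1,2], I[1,3].
HN type (ℓ=3): μ^(1)=11; μ^(2)=5; μ^(3)=-7

((0, 0, 1); (0, 2, 0); (3, 0, 0))


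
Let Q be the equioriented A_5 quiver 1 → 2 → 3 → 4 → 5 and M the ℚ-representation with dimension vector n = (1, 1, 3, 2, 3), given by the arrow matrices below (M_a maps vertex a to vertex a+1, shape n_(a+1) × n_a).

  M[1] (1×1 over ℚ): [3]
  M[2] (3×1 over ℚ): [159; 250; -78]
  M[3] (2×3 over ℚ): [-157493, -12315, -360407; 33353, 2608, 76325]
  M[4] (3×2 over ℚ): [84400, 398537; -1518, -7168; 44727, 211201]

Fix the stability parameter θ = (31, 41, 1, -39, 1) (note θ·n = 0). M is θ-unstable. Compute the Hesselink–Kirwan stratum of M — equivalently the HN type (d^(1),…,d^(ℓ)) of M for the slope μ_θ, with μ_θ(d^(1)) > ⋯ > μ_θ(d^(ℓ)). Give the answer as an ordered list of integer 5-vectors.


Barcode: M ≅ I[1,5], I[3,3], I[3,5], I[5,5]. HN layers by μ_θ (3 steps, strictly decreasing):
  μ^(1)=7; μ^(2)=1; μ^(3)=-19

((1, 1, 1, 1, 1); (0, 0, 1, 0, 2); (0, 0, 1, 1, 0))


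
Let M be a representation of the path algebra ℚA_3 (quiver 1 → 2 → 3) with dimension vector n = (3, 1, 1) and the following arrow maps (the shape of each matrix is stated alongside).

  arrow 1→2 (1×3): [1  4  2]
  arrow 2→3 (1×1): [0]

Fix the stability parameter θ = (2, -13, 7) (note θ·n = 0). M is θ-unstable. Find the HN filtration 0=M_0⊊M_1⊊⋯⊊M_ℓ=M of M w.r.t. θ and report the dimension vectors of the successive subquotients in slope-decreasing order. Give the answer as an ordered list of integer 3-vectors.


Interval decomposition of M: I[1,1]^2, I[1,2], I[3,3].
HN type (ℓ=3): μ^(1)=7; μ^(2)=2; μ^(3)=-11/2

((0, 0, 1); (2, 0, 0); (1, 1, 0))


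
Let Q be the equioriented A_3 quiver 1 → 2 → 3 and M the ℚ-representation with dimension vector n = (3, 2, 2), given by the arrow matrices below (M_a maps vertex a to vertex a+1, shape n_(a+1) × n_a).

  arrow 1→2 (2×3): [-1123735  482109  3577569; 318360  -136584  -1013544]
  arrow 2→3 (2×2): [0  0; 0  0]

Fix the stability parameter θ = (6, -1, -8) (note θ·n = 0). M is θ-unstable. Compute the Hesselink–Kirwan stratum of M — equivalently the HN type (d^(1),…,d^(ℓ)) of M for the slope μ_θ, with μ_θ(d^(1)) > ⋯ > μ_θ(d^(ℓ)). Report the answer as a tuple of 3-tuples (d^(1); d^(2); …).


Barcode: M ≅ I[1,1]^2, I[1,2], I[2,2], I[3,3]^2. HN layers by μ_θ (4 steps, strictly decreasing):
  μ^(1)=6; μ^(2)=5/2; μ^(3)=-1; μ^(4)=-8

((2, 0, 0); (1, 1, 0); (0, 1, 0); (0, 0, 2))


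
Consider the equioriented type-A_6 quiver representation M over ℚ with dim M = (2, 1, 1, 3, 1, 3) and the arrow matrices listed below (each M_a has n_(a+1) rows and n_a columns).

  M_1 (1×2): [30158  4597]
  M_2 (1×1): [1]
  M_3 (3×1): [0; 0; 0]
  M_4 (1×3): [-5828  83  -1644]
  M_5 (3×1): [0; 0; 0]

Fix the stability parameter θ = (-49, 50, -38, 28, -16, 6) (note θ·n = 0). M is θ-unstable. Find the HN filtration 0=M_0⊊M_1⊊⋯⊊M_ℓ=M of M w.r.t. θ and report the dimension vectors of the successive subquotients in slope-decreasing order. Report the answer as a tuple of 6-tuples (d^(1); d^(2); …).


Via rank(M_{q-1}∘⋯∘M_p): M ≅ I[1,1], I[1,3], I[4,4]^2, I[4,5], I[6,6]^3.
μ_θ-semistable layers: μ^(1)=28; μ^(2)=6; μ^(3)=-49

((0, 0, 0, 2, 0, 0); (0, 1, 1, 1, 1, 3); (2, 0, 0, 0, 0, 0))


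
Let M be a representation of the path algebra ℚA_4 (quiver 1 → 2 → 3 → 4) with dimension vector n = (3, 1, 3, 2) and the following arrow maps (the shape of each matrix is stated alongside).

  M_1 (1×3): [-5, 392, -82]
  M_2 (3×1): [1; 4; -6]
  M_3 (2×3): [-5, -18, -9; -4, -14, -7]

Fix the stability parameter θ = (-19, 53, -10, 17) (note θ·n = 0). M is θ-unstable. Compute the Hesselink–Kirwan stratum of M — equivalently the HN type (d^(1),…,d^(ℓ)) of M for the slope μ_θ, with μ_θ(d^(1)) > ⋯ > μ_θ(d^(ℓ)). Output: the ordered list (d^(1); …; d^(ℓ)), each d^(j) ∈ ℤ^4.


Interval decomposition of M: I[1,1]^2, I[1,4], I[3,3], I[3,4].
HN type (ℓ=4): μ^(1)=20; μ^(2)=17; μ^(3)=-10; μ^(4)=-19

((0, 1, 1, 1); (0, 0, 0, 1); (0, 0, 2, 0); (3, 0, 0, 0))


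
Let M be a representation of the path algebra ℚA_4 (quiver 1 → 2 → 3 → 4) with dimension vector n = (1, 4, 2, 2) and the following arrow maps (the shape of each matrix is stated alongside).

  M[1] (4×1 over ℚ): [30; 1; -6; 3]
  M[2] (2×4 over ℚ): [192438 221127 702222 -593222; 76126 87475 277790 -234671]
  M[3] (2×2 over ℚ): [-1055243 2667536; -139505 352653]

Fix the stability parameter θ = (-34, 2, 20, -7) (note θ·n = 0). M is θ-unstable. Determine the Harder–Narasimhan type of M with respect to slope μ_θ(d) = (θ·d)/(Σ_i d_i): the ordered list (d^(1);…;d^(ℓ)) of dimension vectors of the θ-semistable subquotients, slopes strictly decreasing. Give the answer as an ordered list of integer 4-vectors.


Interval decomposition of M: I[1,4], I[2,2]^2, I[2,4].
HN type (ℓ=3): μ^(1)=13/2; μ^(2)=2; μ^(3)=-34

((0, 0, 2, 2); (0, 4, 0, 0); (1, 0, 0, 0))


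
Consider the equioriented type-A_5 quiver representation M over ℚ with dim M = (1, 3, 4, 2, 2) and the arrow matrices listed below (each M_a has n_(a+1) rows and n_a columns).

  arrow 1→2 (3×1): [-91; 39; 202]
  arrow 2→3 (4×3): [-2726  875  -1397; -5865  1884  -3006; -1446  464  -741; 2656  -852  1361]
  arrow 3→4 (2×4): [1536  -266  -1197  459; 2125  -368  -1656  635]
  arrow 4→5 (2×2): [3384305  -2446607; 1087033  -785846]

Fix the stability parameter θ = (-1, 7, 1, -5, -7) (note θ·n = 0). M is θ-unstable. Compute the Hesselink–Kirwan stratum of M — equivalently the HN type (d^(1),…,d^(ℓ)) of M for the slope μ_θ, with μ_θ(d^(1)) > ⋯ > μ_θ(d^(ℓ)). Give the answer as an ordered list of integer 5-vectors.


Interval decomposition of M: I[1,5], I[2,3]^2, I[3,5].
HN type (ℓ=3): μ^(1)=4; μ^(2)=-1; μ^(3)=-11/3

((0, 2, 2, 0, 0); (1, 1, 1, 1, 1); (0, 0, 1, 1, 1))


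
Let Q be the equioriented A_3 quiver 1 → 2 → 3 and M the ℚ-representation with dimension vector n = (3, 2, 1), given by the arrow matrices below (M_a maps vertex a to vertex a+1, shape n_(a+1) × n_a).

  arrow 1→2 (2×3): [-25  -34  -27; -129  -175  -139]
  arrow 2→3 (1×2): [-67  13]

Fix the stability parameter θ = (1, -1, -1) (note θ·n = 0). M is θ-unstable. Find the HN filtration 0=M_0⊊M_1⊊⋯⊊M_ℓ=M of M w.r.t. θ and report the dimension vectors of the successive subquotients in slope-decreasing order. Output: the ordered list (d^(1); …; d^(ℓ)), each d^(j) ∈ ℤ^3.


Via rank(M_{q-1}∘⋯∘M_p): M ≅ I[1,1], I[1,2], I[1,3].
μ_θ-semistable layers: μ^(1)=1; μ^(2)=0; μ^(3)=-1/3

((1, 0, 0); (1, 1, 0); (1, 1, 1))


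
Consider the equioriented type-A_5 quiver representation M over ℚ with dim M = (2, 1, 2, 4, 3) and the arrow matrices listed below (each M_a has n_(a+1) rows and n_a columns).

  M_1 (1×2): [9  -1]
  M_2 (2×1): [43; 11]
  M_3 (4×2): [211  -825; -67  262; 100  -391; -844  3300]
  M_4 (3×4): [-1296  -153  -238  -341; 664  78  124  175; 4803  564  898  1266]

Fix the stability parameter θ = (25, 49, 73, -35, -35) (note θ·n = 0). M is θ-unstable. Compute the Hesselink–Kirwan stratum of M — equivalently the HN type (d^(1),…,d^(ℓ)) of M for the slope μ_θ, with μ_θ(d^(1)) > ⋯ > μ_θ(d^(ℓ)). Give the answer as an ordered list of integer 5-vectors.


Interval decomposition of M: I[1,1], I[1,5], I[3,5], I[4,4], I[4,5].
HN type (ℓ=4): μ^(1)=25; μ^(2)=77/5; μ^(3)=1; μ^(4)=-35

((1, 0, 0, 0, 0); (1, 1, 1, 1, 1); (0, 0, 1, 1, 1); (0, 0, 0, 2, 1))


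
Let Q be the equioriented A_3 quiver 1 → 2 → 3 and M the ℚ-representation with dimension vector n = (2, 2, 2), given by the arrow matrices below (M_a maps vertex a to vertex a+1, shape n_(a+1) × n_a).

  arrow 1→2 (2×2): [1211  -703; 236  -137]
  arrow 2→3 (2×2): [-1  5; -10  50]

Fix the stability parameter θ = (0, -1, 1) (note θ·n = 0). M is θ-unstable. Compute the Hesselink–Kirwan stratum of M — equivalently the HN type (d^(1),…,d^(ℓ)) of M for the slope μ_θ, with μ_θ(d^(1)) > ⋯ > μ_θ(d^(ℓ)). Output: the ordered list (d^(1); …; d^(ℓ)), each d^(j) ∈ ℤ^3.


Barcode: M ≅ I[1,2], I[1,3], I[3,3]. HN layers by μ_θ (2 steps, strictly decreasing):
  μ^(1)=1; μ^(2)=-1/2

((0, 0, 2); (2, 2, 0))


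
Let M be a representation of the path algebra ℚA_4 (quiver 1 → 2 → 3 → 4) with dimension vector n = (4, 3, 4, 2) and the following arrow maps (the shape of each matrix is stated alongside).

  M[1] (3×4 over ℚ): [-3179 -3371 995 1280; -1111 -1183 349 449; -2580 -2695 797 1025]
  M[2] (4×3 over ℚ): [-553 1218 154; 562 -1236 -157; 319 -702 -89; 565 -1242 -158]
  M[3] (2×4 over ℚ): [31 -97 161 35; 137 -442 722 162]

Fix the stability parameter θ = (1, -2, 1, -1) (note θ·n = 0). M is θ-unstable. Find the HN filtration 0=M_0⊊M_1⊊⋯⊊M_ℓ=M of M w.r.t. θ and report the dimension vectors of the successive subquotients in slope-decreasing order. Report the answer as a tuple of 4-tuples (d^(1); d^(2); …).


Via rank(M_{q-1}∘⋯∘M_p): M ≅ I[1,1], I[1,2], I[1,4]^2, I[3,3]^2.
μ_θ-semistable layers: μ^(1)=1; μ^(2)=0; μ^(3)=-1/2

((1, 0, 2, 0); (0, 0, 2, 2); (3, 3, 0, 0))


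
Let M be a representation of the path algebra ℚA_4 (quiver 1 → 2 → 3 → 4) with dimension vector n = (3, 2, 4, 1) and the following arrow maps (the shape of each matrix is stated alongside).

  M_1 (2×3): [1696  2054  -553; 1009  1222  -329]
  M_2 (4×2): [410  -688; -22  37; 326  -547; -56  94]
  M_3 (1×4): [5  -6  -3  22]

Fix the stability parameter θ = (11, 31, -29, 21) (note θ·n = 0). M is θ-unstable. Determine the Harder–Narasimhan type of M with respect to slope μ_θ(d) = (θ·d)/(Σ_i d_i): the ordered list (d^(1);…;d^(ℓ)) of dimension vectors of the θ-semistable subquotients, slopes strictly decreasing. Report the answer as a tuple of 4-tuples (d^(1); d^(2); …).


Interval decomposition of M: I[1,1], I[1,3], I[1,4], I[3,3]^2.
HN type (ℓ=4): μ^(1)=21; μ^(2)=11; μ^(3)=13/3; μ^(4)=-29

((0, 0, 0, 1); (1, 0, 0, 0); (2, 2, 2, 0); (0, 0, 2, 0))


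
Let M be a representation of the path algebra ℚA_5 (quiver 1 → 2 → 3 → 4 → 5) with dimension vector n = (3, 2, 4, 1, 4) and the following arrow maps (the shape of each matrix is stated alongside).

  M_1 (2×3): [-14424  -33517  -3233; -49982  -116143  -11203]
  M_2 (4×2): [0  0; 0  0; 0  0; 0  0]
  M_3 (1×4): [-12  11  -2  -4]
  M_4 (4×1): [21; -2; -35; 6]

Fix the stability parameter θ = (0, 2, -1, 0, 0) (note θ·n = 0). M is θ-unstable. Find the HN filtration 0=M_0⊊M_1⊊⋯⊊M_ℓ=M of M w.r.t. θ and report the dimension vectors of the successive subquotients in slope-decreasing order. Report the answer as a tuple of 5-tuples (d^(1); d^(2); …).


Via rank(M_{q-1}∘⋯∘M_p): M ≅ I[1,1], I[1,2]^2, I[3,3]^3, I[3,5], I[5,5]^3.
μ_θ-semistable layers: μ^(1)=2; μ^(2)=0; μ^(3)=-1

((0, 2, 0, 0, 0); (3, 0, 0, 1, 4); (0, 0, 4, 0, 0))


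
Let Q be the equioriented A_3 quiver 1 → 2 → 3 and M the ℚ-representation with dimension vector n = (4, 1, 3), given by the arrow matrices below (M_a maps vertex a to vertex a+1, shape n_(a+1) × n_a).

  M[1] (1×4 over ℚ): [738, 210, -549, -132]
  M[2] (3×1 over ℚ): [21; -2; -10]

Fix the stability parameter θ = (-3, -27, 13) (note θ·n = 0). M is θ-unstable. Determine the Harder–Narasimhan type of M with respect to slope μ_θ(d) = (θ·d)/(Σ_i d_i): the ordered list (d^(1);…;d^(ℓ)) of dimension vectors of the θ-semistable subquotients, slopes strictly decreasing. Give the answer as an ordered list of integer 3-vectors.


Via rank(M_{q-1}∘⋯∘M_p): M ≅ I[1,1]^3, I[1,3], I[3,3]^2.
μ_θ-semistable layers: μ^(1)=13; μ^(2)=-3; μ^(3)=-15

((0, 0, 3); (3, 0, 0); (1, 1, 0))


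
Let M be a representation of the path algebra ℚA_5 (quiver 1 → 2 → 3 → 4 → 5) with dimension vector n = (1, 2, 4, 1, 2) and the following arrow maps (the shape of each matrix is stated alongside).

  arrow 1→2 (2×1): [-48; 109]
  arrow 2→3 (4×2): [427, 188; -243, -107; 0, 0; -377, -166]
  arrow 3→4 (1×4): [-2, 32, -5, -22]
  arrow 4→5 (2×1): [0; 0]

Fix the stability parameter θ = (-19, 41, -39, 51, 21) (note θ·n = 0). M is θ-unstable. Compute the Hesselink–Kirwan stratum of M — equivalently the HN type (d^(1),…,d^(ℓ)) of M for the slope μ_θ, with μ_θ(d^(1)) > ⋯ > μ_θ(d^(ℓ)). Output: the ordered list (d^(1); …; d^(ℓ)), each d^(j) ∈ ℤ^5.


Via rank(M_{q-1}∘⋯∘M_p): M ≅ I[1,4], I[2,3], I[3,3]^2, I[5,5]^2.
μ_θ-semistable layers: μ^(1)=51; μ^(2)=21; μ^(3)=1; μ^(4)=-19; μ^(5)=-39

((0, 0, 0, 1, 0); (0, 0, 0, 0, 2); (0, 2, 2, 0, 0); (1, 0, 0, 0, 0); (0, 0, 2, 0, 0))


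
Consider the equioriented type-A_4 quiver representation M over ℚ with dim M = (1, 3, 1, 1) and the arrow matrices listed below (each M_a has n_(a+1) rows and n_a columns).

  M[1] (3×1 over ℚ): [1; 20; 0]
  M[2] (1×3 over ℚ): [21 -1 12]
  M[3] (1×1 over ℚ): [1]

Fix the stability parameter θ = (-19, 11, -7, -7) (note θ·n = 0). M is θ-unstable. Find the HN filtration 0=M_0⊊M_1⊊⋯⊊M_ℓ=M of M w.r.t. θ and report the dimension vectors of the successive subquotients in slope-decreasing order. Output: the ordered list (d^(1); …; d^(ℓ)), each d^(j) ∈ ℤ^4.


Via rank(M_{q-1}∘⋯∘M_p): M ≅ I[1,4], I[2,2]^2.
μ_θ-semistable layers: μ^(1)=11; μ^(2)=-1; μ^(3)=-19

((0, 2, 0, 0); (0, 1, 1, 1); (1, 0, 0, 0))


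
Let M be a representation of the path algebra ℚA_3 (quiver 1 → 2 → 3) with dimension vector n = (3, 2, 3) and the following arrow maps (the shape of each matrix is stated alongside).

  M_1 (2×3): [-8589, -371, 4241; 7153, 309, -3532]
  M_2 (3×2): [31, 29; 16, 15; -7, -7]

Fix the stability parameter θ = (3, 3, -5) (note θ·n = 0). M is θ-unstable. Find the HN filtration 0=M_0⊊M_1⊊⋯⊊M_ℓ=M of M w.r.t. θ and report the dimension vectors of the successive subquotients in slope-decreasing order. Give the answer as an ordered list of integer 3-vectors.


Via rank(M_{q-1}∘⋯∘M_p): M ≅ I[1,1], I[1,3]^2, I[3,3].
μ_θ-semistable layers: μ^(1)=3; μ^(2)=1/3; μ^(3)=-5

((1, 0, 0); (2, 2, 2); (0, 0, 1))


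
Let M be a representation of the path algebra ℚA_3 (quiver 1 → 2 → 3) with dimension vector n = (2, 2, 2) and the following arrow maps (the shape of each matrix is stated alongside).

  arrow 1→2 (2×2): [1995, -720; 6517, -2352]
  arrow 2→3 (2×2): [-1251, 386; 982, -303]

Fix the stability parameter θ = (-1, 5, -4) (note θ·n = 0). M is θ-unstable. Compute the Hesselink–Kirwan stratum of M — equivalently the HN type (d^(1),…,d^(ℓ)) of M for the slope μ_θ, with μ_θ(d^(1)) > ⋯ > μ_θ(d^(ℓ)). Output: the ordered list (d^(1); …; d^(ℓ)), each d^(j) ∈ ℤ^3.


Via rank(M_{q-1}∘⋯∘M_p): M ≅ I[1,1], I[1,3], I[2,3].
μ_θ-semistable layers: μ^(1)=1/2; μ^(2)=-1

((0, 2, 2); (2, 0, 0))


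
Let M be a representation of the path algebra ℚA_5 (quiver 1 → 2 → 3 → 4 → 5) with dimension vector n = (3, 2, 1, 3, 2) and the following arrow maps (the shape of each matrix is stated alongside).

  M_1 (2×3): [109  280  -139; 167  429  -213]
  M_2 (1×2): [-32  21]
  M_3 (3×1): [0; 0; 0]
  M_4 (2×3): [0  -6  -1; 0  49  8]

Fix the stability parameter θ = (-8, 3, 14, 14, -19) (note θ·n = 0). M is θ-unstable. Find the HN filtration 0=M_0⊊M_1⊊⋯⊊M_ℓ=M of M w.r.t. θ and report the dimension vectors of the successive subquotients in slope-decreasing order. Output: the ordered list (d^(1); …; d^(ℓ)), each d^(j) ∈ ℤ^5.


Barcode: M ≅ I[1,1], I[1,2], I[1,3], I[4,4], I[4,5]^2. HN layers by μ_θ (4 steps, strictly decreasing):
  μ^(1)=14; μ^(2)=3; μ^(3)=-5/2; μ^(4)=-8

((0, 0, 1, 1, 0); (0, 2, 0, 0, 0); (0, 0, 0, 2, 2); (3, 0, 0, 0, 0))
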